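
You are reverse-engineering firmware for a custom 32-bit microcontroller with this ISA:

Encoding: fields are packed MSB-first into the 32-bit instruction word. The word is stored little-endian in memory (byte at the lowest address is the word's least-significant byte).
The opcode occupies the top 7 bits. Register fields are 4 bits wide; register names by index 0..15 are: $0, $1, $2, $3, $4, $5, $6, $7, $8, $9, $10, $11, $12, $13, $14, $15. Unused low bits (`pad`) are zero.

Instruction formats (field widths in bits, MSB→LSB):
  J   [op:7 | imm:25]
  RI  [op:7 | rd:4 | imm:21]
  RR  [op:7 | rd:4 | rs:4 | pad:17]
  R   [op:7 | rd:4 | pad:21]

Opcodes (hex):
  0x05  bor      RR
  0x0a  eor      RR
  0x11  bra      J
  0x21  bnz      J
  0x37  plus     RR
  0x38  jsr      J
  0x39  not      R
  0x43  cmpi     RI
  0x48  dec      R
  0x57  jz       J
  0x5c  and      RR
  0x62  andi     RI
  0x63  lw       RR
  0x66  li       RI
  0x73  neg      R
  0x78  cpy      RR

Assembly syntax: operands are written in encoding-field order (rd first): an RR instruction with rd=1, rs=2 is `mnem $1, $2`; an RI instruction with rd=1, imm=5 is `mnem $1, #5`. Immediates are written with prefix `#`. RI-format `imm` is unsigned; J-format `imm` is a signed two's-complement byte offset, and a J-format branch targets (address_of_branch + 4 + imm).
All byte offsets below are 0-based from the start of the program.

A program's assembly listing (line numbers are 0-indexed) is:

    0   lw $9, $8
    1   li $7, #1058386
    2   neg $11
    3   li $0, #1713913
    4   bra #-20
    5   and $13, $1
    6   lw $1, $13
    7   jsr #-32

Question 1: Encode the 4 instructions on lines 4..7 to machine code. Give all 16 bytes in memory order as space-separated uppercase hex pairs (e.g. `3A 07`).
EC FF FF 23 00 00 A2 B9 00 00 3A C6 E0 FF FF 71

4. bra fields op=0x11:7|imm=-20:25 → word 23ffffech → ec ff ff 23
5. and fields op=0x5c:7|rd=13:4|rs=1:4|pad=0:17 → word b9a20000h → 00 00 a2 b9
6. lw fields op=0x63:7|rd=1:4|rs=13:4|pad=0:17 → word c63a0000h → 00 00 3a c6
7. jsr fields op=0x38:7|imm=-32:25 → word 71ffffe0h → e0 ff ff 71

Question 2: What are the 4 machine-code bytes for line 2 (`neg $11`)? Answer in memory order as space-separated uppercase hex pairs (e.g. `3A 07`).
L2: neg op=0x73:7|rd=11:4|pad=0:21 ⇒ 0xe7600000 ⇒ little 00 00 60 e7

00 00 60 E7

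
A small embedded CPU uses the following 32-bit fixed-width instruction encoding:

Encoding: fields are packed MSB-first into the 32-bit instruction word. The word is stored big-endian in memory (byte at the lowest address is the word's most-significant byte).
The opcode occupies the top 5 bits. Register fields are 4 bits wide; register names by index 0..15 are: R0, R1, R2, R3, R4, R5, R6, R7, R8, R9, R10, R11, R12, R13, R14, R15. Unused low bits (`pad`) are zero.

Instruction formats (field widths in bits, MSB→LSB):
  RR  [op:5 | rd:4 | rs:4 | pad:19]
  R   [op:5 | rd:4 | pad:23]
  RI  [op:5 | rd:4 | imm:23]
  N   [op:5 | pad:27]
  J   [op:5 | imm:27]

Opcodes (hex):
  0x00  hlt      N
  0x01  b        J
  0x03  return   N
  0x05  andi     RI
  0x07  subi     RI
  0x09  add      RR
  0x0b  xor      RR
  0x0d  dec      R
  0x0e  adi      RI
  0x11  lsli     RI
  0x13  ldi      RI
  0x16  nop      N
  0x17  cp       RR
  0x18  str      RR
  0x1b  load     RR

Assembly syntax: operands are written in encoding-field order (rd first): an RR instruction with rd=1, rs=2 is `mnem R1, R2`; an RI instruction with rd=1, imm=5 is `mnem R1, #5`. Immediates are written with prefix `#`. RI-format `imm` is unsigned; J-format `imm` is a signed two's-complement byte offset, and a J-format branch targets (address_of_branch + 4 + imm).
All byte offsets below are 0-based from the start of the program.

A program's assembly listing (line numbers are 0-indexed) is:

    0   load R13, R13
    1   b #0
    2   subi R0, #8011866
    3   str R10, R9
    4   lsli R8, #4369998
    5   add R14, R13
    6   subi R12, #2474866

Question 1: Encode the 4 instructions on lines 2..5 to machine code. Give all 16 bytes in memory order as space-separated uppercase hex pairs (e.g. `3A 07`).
line 2 (subi): pack op=0x7:5|rd=0:4|imm=8011866:23 = 0x387a405a; big→ 38 7a 40 5a
line 3 (str): pack op=0x18:5|rd=10:4|rs=9:4|pad=0:19 = 0xc5480000; big→ c5 48 00 00
line 4 (lsli): pack op=0x11:5|rd=8:4|imm=4369998:23 = 0x8c42ae4e; big→ 8c 42 ae 4e
line 5 (add): pack op=0x9:5|rd=14:4|rs=13:4|pad=0:19 = 0x4f680000; big→ 4f 68 00 00

38 7A 40 5A C5 48 00 00 8C 42 AE 4E 4F 68 00 00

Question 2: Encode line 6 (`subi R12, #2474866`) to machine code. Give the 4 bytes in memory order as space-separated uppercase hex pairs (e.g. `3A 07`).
3E 25 C3 72

6. subi fields op=0x7:5|rd=12:4|imm=2474866:23 → word 3e25c372h → 3e 25 c3 72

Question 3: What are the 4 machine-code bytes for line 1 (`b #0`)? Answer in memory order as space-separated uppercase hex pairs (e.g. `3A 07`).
08 00 00 00

line 1 (b): pack op=0x1:5|imm=0:27 = 0x08000000; big→ 08 00 00 00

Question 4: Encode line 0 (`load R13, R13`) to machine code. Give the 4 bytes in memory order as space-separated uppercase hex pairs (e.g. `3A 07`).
line 0 (load): pack op=0x1b:5|rd=13:4|rs=13:4|pad=0:19 = 0xdee80000; big→ de e8 00 00

DE E8 00 00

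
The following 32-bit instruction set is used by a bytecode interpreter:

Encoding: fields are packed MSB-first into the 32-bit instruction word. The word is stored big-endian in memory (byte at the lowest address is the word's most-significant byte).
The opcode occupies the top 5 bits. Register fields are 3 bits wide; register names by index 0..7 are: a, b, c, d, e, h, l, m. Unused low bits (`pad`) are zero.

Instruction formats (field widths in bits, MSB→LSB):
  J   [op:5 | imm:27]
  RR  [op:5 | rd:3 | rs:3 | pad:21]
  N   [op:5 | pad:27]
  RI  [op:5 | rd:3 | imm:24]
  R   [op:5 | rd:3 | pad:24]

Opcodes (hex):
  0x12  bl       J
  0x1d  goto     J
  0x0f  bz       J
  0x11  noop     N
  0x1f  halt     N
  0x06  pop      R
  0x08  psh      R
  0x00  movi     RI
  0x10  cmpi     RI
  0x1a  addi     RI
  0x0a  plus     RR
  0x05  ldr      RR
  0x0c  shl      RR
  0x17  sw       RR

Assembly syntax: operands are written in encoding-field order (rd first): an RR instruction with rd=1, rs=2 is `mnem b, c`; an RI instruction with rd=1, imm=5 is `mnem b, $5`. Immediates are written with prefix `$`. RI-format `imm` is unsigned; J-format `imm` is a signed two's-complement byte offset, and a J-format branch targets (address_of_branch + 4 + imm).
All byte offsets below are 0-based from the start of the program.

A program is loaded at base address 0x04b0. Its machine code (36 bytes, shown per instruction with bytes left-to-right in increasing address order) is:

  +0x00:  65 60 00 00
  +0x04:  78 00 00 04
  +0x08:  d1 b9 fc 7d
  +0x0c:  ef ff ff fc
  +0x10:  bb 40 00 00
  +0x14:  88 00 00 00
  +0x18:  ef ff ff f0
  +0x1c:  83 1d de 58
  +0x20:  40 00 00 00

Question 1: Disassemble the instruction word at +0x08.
[08] d1 b9 fc 7d → 0xd1b9fc7d
  top 5b → 0x1a → addi [RI]
  rd: (w>>24)&0x7=0x1 → b
  imm: (w>>0)&0xffffff=0xb9fc7d → $12188797

addi b, $12188797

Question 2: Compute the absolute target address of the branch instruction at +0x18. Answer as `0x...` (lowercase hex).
[18] ef ff ff f0 → 0xeffffff0
  op=0xeffffff0>>27=0x1d ⇒ goto (J)
  imm: (w>>0)&0x7ffffff=0x7fffff0 (s27→-16) → $-16
  target = base 0x04b0 + off 0x18 + 4 + imm -16 = 0x04bc

0x04bc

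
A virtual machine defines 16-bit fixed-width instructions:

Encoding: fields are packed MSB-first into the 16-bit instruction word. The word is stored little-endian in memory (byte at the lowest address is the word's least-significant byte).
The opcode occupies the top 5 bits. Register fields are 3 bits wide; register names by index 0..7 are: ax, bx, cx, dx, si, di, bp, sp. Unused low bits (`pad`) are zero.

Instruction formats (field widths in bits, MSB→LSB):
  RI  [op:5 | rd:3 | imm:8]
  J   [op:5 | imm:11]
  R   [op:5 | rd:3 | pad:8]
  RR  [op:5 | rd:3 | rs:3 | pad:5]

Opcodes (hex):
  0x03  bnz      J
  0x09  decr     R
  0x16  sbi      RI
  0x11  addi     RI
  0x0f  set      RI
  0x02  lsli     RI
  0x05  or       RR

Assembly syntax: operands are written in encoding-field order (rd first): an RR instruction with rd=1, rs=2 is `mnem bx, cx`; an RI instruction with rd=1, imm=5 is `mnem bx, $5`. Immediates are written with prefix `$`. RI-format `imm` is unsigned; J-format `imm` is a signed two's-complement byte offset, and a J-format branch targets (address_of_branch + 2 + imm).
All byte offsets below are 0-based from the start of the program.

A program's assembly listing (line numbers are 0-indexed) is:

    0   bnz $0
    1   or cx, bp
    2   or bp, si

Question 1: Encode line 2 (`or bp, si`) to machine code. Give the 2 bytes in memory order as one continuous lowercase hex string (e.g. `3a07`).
802e

line 2 (or): pack op=0x5:5|rd=6:3|rs=4:3|pad=0:5 = 0x2e80; little→ 80 2e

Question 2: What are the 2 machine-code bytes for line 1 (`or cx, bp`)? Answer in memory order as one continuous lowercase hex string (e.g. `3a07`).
L1: or op=0x5:5|rd=2:3|rs=6:3|pad=0:5 ⇒ 0x2ac0 ⇒ little c0 2a

c02a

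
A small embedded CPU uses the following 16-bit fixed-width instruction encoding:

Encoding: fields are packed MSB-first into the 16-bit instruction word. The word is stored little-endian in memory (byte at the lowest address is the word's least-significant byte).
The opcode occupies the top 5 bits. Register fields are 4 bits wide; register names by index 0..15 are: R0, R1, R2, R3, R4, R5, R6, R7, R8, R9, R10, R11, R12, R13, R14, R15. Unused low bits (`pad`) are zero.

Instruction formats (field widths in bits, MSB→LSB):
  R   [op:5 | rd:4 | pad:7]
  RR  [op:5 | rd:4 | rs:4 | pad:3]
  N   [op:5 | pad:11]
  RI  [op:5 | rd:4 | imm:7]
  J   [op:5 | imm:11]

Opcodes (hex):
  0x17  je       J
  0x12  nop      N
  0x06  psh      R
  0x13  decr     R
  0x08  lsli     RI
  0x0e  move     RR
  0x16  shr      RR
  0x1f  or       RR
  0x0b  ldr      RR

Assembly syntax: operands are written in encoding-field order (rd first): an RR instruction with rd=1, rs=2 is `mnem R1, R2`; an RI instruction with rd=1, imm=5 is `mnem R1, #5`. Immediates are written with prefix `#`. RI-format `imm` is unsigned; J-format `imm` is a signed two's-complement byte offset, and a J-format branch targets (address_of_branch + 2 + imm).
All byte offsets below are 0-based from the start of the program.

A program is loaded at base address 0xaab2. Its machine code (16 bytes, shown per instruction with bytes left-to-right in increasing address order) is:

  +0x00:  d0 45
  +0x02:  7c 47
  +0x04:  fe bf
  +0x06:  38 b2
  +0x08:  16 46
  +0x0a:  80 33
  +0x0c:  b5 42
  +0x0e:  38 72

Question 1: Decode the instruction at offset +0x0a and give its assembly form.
@+0a  little-endian(80 33) = 0x3380
  top 5b → 0x6 → psh [R]
  rd: (w>>7)&0xf=0x7 → R7

psh R7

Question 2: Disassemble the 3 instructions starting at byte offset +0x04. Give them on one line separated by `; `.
@+04  little-endian(fe bf) = 0xbffe
  top 5b → 0x17 → je [J]
  imm@[10:0]=0x7fe (s11→-2) ⇒ #-2
@+06  little-endian(38 b2) = 0xb238
  top 5b → 0x16 → shr [RR]
  rd@[10:7]=0x4 ⇒ R4
  rs@[6:3]=0x7 ⇒ R7
@+08  little-endian(16 46) = 0x4616
  top 5b → 0x8 → lsli [RI]
  rd@[10:7]=0xc ⇒ R12
  imm@[6:0]=0x16 ⇒ #22

je #-2; shr R4, R7; lsli R12, #22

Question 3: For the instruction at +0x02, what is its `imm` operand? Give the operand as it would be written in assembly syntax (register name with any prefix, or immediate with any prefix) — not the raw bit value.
off 0x02: read 7c 47 as little → 0x477c
  opcode bits[15:11]=0x8: lsli/RI
  [10:7] rd=14 = R14
  [6:0] imm=124 = #124

#124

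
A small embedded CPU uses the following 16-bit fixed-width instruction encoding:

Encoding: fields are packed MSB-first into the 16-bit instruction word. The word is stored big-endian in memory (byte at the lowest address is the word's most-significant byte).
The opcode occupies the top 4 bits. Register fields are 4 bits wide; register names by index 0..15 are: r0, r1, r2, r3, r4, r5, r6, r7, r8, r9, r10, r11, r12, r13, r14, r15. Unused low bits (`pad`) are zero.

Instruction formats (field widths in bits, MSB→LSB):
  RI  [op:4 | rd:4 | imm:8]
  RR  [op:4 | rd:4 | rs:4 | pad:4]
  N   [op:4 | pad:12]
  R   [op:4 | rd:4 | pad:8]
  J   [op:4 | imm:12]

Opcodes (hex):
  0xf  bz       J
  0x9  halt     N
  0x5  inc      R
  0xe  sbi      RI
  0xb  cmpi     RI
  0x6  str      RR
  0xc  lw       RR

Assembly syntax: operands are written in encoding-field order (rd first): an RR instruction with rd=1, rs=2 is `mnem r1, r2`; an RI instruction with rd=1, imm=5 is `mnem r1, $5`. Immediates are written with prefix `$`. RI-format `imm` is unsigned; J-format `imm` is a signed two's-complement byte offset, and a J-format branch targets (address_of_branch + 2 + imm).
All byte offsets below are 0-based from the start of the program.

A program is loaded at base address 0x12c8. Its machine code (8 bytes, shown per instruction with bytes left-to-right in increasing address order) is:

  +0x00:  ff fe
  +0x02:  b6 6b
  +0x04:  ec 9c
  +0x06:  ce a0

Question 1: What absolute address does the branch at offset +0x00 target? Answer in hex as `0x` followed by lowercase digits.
0x12c8

+0x00: ff fe ⇒ word 0xfffe (big)
  opcode bits[15:12]=0xf: bz/J
  imm: (w>>0)&0xfff=0xffe (s12→-2) → $-2
  target = base 0x12c8 + off 0x00 + 2 + imm -2 = 0x12c8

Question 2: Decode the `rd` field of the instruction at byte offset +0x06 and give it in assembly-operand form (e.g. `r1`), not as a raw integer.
off 0x06: read ce a0 as big → 0xcea0
  top 4b → 0xc → lw [RR]
  rd@[11:8]=0xe ⇒ r14
  rs@[7:4]=0xa ⇒ r10

r14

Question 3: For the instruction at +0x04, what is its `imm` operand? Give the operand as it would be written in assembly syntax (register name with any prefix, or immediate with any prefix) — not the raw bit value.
$156

off 0x04: read ec 9c as big → 0xec9c
  op=0xec9c>>12=0xe ⇒ sbi (RI)
  [11:8] rd=12 = r12
  [7:0] imm=156 = $156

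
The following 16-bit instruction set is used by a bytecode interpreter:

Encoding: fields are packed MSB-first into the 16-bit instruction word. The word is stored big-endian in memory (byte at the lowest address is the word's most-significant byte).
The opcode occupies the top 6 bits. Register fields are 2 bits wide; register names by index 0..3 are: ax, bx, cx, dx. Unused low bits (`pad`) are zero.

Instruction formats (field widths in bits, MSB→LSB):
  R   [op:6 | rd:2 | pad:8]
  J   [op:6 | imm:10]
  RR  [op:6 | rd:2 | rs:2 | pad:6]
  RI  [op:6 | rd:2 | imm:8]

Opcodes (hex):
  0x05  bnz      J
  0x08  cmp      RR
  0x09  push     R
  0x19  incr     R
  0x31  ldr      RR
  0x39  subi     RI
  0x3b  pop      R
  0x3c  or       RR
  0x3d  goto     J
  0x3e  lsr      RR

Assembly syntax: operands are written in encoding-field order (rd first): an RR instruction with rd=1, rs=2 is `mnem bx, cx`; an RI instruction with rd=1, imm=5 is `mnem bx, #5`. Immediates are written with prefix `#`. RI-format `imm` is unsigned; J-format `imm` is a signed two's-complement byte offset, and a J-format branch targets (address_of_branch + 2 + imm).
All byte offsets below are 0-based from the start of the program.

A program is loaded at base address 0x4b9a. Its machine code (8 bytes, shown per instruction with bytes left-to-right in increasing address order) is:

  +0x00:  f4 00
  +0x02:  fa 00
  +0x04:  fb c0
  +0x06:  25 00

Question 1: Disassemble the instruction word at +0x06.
@+06  big-endian(25 00) = 0x2500
  top 6b → 0x9 → push [R]
  [9:8] rd=1 = bx

push bx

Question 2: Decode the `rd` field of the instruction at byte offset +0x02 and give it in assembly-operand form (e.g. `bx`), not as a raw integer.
cx

+0x02: fa 00 ⇒ word 0xfa00 (big)
  opcode bits[15:10]=0x3e: lsr/RR
  [9:8] rd=2 = cx
  [7:6] rs=0 = ax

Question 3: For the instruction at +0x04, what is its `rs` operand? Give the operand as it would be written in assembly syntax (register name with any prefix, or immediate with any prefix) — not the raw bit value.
+0x04: fb c0 ⇒ word 0xfbc0 (big)
  top 6b → 0x3e → lsr [RR]
  rd@[9:8]=0x3 ⇒ dx
  rs@[7:6]=0x3 ⇒ dx

dx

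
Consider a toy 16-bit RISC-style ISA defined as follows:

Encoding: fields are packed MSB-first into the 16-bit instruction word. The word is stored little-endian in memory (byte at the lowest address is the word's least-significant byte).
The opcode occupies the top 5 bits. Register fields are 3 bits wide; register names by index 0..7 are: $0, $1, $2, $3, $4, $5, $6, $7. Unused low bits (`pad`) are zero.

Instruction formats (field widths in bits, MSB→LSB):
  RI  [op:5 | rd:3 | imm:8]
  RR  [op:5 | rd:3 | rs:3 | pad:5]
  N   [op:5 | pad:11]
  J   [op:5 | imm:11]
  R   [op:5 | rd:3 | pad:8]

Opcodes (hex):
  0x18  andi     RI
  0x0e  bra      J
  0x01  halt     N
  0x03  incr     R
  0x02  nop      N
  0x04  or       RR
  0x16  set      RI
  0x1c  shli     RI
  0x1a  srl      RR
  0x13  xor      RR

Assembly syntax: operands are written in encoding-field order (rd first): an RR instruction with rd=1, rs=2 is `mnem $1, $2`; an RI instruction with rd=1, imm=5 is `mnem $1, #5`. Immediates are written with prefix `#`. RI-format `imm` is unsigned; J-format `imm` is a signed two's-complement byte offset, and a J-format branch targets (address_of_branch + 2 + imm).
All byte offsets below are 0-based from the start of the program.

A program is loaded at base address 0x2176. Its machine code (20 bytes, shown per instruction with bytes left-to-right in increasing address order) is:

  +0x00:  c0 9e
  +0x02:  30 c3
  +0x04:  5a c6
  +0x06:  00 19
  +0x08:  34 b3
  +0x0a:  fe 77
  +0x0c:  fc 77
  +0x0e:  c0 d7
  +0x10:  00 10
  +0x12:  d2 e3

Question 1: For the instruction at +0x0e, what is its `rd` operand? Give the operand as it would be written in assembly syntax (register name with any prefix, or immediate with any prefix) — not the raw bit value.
$7

[0e] c0 d7 → 0xd7c0
  opcode bits[15:11]=0x1a: srl/RR
  rd@[10:8]=0x7 ⇒ $7
  rs@[7:5]=0x6 ⇒ $6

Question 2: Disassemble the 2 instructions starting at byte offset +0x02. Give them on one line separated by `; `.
[02] 30 c3 → 0xc330
  top 5b → 0x18 → andi [RI]
  [10:8] rd=3 = $3
  [7:0] imm=48 = #48
[04] 5a c6 → 0xc65a
  top 5b → 0x18 → andi [RI]
  [10:8] rd=6 = $6
  [7:0] imm=90 = #90

andi $3, #48; andi $6, #90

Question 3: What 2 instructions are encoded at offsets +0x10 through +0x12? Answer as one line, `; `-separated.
nop; shli $3, #210

+0x10: 00 10 ⇒ word 0x1000 (little)
  opcode bits[15:11]=0x2: nop/N
+0x12: d2 e3 ⇒ word 0xe3d2 (little)
  opcode bits[15:11]=0x1c: shli/RI
  [10:8] rd=3 = $3
  [7:0] imm=210 = #210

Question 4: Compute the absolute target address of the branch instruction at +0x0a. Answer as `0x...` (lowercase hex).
0x2180

[0a] fe 77 → 0x77fe
  opcode bits[15:11]=0xe: bra/J
  imm@[10:0]=0x7fe (s11→-2) ⇒ #-2
  target = base 0x2176 + off 0x0a + 2 + imm -2 = 0x2180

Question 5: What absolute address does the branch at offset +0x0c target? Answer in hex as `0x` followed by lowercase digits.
[0c] fc 77 → 0x77fc
  op=0x77fc>>11=0xe ⇒ bra (J)
  imm@[10:0]=0x7fc (s11→-4) ⇒ #-4
  target = base 0x2176 + off 0x0c + 2 + imm -4 = 0x2180

0x2180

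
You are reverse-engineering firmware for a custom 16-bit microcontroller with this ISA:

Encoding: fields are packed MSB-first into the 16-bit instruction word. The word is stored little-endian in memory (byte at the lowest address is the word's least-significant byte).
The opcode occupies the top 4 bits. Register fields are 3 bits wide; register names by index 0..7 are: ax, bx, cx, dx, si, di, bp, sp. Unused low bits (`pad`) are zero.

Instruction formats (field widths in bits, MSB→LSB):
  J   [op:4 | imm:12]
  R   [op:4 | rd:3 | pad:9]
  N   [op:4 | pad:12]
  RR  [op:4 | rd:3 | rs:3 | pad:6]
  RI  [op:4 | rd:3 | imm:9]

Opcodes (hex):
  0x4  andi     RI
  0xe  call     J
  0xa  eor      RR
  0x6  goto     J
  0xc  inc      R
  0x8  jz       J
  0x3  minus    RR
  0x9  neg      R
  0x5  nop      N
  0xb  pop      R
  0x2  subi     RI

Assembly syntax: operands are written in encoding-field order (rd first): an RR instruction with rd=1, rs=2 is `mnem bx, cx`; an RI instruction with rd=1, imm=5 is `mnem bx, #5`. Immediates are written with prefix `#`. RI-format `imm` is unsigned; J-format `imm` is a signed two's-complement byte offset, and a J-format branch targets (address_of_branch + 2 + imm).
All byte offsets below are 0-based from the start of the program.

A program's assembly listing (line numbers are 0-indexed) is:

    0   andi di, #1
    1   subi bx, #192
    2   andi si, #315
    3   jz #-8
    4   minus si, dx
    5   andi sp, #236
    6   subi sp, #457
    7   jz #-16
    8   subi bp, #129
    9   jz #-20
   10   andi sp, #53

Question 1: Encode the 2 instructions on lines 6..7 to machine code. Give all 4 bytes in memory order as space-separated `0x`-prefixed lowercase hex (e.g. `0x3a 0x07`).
line 6 (subi): pack op=0x2:4|rd=7:3|imm=457:9 = 0x2fc9; little→ c9 2f
line 7 (jz): pack op=0x8:4|imm=-16:12 = 0x8ff0; little→ f0 8f

0xc9 0x2f 0xf0 0x8f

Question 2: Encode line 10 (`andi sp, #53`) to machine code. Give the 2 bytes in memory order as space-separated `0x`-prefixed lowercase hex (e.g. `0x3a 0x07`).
L10: andi op=0x4:4|rd=7:3|imm=53:9 ⇒ 0x4e35 ⇒ little 35 4e

0x35 0x4e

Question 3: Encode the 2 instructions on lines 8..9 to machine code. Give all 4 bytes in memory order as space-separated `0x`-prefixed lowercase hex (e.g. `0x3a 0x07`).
0x81 0x2c 0xec 0x8f

line 8 (subi): pack op=0x2:4|rd=6:3|imm=129:9 = 0x2c81; little→ 81 2c
line 9 (jz): pack op=0x8:4|imm=-20:12 = 0x8fec; little→ ec 8f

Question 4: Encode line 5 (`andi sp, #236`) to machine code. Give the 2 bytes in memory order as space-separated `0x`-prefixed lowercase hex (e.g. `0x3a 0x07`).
line 5 (andi): pack op=0x4:4|rd=7:3|imm=236:9 = 0x4eec; little→ ec 4e

0xec 0x4e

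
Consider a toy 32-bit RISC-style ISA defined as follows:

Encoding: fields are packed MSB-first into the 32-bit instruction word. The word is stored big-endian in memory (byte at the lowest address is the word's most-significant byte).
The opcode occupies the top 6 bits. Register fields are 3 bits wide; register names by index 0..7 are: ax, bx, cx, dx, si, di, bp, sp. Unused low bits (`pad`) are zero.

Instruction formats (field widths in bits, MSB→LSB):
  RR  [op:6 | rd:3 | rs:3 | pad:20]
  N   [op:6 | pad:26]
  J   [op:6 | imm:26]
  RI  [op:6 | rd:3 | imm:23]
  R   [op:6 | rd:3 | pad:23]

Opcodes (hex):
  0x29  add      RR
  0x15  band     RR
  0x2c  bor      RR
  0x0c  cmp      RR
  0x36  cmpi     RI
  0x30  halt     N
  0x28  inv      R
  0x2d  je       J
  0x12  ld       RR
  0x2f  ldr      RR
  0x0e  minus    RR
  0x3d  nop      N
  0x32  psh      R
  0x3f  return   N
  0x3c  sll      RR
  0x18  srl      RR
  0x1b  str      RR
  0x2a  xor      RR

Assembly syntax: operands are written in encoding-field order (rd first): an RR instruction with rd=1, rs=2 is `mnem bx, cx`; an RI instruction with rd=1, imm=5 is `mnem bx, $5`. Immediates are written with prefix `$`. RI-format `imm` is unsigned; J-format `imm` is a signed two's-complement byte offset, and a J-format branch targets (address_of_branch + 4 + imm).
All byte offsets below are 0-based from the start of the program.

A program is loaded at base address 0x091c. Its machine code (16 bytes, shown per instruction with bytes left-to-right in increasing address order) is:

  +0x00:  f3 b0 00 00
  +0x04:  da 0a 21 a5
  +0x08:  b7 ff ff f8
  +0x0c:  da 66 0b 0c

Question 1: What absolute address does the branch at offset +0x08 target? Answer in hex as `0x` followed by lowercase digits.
0x0920

off 0x08: read b7 ff ff f8 as big → 0xb7fffff8
  op=0xb7fffff8>>26=0x2d ⇒ je (J)
  [25:0] imm=67108856 (s26→-8) = $-8
  target = base 0x091c + off 0x08 + 4 + imm -8 = 0x0920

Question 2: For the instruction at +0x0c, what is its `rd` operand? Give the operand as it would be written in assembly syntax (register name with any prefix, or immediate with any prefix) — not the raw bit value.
si

+0x0c: da 66 0b 0c ⇒ word 0xda660b0c (big)
  op=0xda660b0c>>26=0x36 ⇒ cmpi (RI)
  [25:23] rd=4 = si
  [22:0] imm=6687500 = $6687500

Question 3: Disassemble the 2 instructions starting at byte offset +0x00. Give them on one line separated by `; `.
sll sp, dx; cmpi si, $663973

+0x00: f3 b0 00 00 ⇒ word 0xf3b00000 (big)
  opcode bits[31:26]=0x3c: sll/RR
  rd@[25:23]=0x7 ⇒ sp
  rs@[22:20]=0x3 ⇒ dx
+0x04: da 0a 21 a5 ⇒ word 0xda0a21a5 (big)
  opcode bits[31:26]=0x36: cmpi/RI
  rd@[25:23]=0x4 ⇒ si
  imm@[22:0]=0xa21a5 ⇒ $663973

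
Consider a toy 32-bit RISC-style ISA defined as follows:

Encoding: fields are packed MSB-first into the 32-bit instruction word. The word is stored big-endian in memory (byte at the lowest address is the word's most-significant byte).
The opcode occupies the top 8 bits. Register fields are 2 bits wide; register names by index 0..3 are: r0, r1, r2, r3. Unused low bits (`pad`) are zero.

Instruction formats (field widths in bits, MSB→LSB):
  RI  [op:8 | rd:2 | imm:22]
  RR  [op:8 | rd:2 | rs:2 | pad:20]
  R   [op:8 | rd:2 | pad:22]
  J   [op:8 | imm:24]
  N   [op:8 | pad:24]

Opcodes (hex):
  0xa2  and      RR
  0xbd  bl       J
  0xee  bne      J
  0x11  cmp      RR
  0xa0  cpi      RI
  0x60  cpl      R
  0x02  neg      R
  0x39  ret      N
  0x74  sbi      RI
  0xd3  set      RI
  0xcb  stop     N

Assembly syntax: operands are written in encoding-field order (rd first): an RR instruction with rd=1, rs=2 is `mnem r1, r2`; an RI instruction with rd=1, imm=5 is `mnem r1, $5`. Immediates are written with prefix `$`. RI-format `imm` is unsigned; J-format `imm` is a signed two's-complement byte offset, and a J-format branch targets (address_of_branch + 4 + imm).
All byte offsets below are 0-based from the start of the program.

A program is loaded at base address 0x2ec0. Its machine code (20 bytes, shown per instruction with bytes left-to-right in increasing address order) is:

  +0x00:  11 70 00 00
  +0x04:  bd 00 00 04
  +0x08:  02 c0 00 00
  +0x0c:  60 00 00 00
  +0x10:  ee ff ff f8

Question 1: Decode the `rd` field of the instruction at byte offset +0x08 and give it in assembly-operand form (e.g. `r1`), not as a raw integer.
r3

[08] 02 c0 00 00 → 0x02c00000
  top 8b → 0x2 → neg [R]
  rd: (w>>22)&0x3=0x3 → r3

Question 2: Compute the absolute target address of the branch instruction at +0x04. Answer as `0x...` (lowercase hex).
[04] bd 00 00 04 → 0xbd000004
  top 8b → 0xbd → bl [J]
  imm@[23:0]=0x4 ⇒ $4
  target = base 0x2ec0 + off 0x04 + 4 + imm 4 = 0x2ecc

0x2ecc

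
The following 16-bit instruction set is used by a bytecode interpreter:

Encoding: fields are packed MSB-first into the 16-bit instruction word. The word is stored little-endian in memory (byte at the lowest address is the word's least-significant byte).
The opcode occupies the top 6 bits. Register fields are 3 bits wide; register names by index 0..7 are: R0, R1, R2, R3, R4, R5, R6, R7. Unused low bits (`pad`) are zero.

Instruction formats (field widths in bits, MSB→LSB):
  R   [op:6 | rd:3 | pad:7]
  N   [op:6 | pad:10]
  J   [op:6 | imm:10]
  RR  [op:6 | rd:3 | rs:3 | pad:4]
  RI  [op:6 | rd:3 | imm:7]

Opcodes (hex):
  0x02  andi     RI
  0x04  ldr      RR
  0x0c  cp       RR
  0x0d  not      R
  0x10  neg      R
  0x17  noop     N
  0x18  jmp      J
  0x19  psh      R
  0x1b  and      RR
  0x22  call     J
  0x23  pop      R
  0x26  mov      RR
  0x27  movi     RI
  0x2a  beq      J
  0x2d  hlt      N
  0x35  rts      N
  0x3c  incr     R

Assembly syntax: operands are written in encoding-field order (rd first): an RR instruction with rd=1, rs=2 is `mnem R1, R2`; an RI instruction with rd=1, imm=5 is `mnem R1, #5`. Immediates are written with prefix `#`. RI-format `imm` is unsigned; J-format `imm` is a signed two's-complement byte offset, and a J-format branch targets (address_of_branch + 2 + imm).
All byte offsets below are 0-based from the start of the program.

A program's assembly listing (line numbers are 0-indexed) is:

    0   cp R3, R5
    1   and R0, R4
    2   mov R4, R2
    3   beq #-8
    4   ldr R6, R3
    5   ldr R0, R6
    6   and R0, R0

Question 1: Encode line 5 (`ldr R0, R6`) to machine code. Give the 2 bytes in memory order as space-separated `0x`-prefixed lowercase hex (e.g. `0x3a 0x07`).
0x60 0x10

5. ldr fields op=0x4:6|rd=0:3|rs=6:3|pad=0:4 → word 1060h → 60 10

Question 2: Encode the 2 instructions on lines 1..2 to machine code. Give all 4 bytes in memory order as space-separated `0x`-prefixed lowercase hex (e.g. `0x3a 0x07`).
line 1 (and): pack op=0x1b:6|rd=0:3|rs=4:3|pad=0:4 = 0x6c40; little→ 40 6c
line 2 (mov): pack op=0x26:6|rd=4:3|rs=2:3|pad=0:4 = 0x9a20; little→ 20 9a

0x40 0x6c 0x20 0x9a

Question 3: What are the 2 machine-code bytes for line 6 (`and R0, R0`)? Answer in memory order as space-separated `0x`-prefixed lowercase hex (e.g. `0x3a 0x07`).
L6: and op=0x1b:6|rd=0:3|rs=0:3|pad=0:4 ⇒ 0x6c00 ⇒ little 00 6c

0x00 0x6c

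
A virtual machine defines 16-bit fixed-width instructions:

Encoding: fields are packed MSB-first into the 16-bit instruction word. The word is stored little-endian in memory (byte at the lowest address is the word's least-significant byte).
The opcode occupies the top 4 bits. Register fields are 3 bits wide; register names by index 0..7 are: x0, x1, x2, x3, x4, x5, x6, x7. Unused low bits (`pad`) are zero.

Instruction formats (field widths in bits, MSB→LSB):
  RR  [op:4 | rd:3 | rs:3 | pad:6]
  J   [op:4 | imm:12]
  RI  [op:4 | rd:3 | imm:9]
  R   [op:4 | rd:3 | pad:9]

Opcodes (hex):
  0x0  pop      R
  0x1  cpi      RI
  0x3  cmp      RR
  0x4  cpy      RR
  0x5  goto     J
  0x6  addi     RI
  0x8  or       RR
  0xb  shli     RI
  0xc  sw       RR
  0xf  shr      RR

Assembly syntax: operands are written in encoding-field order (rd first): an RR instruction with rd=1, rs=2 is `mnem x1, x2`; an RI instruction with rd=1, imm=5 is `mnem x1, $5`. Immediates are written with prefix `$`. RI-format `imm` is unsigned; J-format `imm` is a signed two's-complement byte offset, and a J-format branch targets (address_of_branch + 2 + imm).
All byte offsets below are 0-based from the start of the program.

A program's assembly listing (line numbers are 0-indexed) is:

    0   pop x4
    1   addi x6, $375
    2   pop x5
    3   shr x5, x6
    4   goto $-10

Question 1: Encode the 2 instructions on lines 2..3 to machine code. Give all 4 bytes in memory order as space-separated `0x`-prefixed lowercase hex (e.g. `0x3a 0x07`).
0x00 0x0a 0x80 0xfb

2. pop fields op=0x0:4|rd=5:3|pad=0:9 → word 0a00h → 00 0a
3. shr fields op=0xf:4|rd=5:3|rs=6:3|pad=0:6 → word fb80h → 80 fb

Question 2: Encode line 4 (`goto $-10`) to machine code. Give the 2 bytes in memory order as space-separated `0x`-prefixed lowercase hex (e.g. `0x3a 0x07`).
4. goto fields op=0x5:4|imm=-10:12 → word 5ff6h → f6 5f

0xf6 0x5f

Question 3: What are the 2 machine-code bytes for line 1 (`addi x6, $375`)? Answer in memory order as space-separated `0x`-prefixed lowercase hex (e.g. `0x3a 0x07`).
1. addi fields op=0x6:4|rd=6:3|imm=375:9 → word 6d77h → 77 6d

0x77 0x6d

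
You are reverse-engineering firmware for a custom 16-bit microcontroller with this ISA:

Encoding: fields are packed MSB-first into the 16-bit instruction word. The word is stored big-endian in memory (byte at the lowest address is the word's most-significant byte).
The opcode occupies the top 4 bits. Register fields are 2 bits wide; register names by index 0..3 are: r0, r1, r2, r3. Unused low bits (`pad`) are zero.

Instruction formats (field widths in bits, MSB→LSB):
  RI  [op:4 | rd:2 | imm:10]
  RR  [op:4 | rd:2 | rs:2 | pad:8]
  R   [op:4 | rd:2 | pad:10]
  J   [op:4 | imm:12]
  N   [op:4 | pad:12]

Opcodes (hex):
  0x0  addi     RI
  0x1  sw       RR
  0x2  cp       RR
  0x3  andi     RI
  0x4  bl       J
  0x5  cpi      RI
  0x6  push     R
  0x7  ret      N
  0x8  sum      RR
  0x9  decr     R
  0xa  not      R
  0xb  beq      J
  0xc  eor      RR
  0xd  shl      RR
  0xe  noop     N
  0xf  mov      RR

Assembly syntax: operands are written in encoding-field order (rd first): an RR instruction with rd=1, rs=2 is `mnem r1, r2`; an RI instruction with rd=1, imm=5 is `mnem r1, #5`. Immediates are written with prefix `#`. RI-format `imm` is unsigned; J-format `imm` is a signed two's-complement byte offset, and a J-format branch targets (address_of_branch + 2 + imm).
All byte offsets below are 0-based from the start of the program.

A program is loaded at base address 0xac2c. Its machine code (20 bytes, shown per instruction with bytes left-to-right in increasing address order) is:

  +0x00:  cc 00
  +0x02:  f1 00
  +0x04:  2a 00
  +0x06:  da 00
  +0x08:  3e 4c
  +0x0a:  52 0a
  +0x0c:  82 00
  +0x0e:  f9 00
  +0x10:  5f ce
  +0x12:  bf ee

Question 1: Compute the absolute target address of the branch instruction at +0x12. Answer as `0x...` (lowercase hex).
[12] bf ee → 0xbfee
  top 4b → 0xb → beq [J]
  imm: (w>>0)&0xfff=0xfee (s12→-18) → #-18
  target = base 0xac2c + off 0x12 + 2 + imm -18 = 0xac2e

0xac2e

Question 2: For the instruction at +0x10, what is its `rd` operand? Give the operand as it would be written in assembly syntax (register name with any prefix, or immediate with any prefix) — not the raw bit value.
r3

[10] 5f ce → 0x5fce
  op=0x5fce>>12=0x5 ⇒ cpi (RI)
  rd: (w>>10)&0x3=0x3 → r3
  imm: (w>>0)&0x3ff=0x3ce → #974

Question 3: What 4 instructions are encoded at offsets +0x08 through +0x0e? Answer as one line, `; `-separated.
+0x08: 3e 4c ⇒ word 0x3e4c (big)
  op=0x3e4c>>12=0x3 ⇒ andi (RI)
  rd@[11:10]=0x3 ⇒ r3
  imm@[9:0]=0x24c ⇒ #588
+0x0a: 52 0a ⇒ word 0x520a (big)
  op=0x520a>>12=0x5 ⇒ cpi (RI)
  rd@[11:10]=0x0 ⇒ r0
  imm@[9:0]=0x20a ⇒ #522
+0x0c: 82 00 ⇒ word 0x8200 (big)
  op=0x8200>>12=0x8 ⇒ sum (RR)
  rd@[11:10]=0x0 ⇒ r0
  rs@[9:8]=0x2 ⇒ r2
+0x0e: f9 00 ⇒ word 0xf900 (big)
  op=0xf900>>12=0xf ⇒ mov (RR)
  rd@[11:10]=0x2 ⇒ r2
  rs@[9:8]=0x1 ⇒ r1

andi r3, #588; cpi r0, #522; sum r0, r2; mov r2, r1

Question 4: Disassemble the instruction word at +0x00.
eor r3, r0

+0x00: cc 00 ⇒ word 0xcc00 (big)
  top 4b → 0xc → eor [RR]
  [11:10] rd=3 = r3
  [9:8] rs=0 = r0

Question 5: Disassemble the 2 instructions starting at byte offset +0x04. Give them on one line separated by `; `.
cp r2, r2; shl r2, r2

off 0x04: read 2a 00 as big → 0x2a00
  top 4b → 0x2 → cp [RR]
  [11:10] rd=2 = r2
  [9:8] rs=2 = r2
off 0x06: read da 00 as big → 0xda00
  top 4b → 0xd → shl [RR]
  [11:10] rd=2 = r2
  [9:8] rs=2 = r2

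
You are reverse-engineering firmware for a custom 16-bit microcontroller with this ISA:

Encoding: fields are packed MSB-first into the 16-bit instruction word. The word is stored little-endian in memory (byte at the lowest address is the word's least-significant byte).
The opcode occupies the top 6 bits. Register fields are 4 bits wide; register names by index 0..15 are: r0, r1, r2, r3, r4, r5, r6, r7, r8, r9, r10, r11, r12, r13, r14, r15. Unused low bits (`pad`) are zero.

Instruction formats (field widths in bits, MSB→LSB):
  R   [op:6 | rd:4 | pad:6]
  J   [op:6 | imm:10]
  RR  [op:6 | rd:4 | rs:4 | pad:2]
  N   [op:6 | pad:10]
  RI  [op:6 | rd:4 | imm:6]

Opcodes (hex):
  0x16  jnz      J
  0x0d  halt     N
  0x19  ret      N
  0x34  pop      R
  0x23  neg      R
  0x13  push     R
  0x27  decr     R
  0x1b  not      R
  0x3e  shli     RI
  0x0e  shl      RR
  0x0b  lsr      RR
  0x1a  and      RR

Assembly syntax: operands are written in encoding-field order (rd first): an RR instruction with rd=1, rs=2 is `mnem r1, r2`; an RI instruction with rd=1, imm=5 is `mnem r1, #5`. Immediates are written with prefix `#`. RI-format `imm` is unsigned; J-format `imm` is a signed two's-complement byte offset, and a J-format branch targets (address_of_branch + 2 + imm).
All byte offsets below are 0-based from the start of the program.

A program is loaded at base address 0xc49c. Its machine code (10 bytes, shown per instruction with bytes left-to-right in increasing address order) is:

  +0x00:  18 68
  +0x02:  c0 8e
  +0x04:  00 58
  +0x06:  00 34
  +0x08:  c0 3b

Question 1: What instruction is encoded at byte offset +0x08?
shl r15, r0

+0x08: c0 3b ⇒ word 0x3bc0 (little)
  top 6b → 0xe → shl [RR]
  rd@[9:6]=0xf ⇒ r15
  rs@[5:2]=0x0 ⇒ r0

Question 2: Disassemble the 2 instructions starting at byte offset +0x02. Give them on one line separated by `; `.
neg r11; jnz #0

[02] c0 8e → 0x8ec0
  top 6b → 0x23 → neg [R]
  [9:6] rd=11 = r11
[04] 00 58 → 0x5800
  top 6b → 0x16 → jnz [J]
  [9:0] imm=0 = #0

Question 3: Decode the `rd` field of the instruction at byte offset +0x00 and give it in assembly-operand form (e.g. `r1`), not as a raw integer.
+0x00: 18 68 ⇒ word 0x6818 (little)
  op=0x6818>>10=0x1a ⇒ and (RR)
  [9:6] rd=0 = r0
  [5:2] rs=6 = r6

r0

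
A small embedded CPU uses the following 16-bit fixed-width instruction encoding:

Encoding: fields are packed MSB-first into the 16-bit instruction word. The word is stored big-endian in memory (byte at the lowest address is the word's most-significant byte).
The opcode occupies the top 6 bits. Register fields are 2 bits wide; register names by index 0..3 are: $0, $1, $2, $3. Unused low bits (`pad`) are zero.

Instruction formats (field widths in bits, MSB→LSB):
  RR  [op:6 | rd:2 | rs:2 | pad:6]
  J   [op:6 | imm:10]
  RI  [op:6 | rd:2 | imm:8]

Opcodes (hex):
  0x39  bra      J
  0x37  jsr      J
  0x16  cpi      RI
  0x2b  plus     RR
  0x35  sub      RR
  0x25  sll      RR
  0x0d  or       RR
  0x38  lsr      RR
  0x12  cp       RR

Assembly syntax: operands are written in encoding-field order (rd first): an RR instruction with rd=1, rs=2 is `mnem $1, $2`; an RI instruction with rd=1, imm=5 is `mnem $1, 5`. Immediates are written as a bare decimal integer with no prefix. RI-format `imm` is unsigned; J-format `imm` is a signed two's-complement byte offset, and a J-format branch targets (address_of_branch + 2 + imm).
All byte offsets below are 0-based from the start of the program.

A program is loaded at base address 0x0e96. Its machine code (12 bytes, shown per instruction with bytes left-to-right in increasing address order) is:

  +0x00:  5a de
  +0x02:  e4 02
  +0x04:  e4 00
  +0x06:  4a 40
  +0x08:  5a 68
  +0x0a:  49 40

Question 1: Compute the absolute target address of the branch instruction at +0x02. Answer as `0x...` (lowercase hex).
0x0e9c

off 0x02: read e4 02 as big → 0xe402
  opcode bits[15:10]=0x39: bra/J
  [9:0] imm=2 = 2
  target = base 0x0e96 + off 0x02 + 2 + imm 2 = 0x0e9c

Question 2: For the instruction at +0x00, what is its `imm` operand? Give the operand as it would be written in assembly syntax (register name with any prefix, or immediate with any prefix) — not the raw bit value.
@+00  big-endian(5a de) = 0x5ade
  op=0x5ade>>10=0x16 ⇒ cpi (RI)
  rd@[9:8]=0x2 ⇒ $2
  imm@[7:0]=0xde ⇒ 222

222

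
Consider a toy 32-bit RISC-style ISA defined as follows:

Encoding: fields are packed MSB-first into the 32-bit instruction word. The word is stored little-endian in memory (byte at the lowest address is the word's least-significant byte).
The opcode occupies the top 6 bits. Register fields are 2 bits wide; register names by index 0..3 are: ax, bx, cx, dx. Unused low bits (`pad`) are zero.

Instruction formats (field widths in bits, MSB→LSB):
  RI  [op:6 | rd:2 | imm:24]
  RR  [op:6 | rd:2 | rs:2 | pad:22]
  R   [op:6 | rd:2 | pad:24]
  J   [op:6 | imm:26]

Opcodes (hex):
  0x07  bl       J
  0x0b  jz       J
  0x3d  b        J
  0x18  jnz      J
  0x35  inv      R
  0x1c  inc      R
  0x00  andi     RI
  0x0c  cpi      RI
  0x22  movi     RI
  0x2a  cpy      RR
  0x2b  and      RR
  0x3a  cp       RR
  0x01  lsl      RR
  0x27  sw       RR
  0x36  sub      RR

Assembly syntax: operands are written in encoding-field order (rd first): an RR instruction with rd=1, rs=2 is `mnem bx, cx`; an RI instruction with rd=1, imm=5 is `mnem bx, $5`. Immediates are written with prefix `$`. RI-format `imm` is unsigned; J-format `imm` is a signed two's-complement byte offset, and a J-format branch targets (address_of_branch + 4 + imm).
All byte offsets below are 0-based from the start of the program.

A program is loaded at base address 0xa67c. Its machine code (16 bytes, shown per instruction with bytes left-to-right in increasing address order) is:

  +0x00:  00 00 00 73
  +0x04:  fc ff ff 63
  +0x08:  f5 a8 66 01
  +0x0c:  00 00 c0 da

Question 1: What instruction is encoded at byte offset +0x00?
[00] 00 00 00 73 → 0x73000000
  opcode bits[31:26]=0x1c: inc/R
  rd: (w>>24)&0x3=0x3 → dx

inc dx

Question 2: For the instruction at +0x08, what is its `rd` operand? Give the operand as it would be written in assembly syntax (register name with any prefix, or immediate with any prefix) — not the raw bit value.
bx

+0x08: f5 a8 66 01 ⇒ word 0x0166a8f5 (little)
  top 6b → 0x0 → andi [RI]
  rd@[25:24]=0x1 ⇒ bx
  imm@[23:0]=0x66a8f5 ⇒ $6727925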